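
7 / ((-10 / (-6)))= 21 / 5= 4.20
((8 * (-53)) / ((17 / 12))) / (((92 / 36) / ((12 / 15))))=-183168 / 1955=-93.69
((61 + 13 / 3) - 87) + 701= 2038 / 3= 679.33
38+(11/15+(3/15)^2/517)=1501888/38775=38.73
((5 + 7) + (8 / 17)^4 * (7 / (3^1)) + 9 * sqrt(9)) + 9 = 48.11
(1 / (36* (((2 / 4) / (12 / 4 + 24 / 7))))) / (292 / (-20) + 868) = 25 / 59738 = 0.00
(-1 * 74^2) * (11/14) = -30118/7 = -4302.57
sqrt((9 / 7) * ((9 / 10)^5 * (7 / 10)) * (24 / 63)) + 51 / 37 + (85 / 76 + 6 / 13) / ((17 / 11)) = 243 * sqrt(42) / 3500 + 1491923 / 621452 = 2.85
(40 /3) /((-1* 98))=-20 /147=-0.14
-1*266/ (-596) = 133/ 298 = 0.45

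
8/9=0.89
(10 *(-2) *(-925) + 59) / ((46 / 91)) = 1688869 / 46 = 36714.54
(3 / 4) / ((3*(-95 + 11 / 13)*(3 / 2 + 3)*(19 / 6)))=-13 / 69768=-0.00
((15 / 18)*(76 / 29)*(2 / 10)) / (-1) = -38 / 87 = -0.44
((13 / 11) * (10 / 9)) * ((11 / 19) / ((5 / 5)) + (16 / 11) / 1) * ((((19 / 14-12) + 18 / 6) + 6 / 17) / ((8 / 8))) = -2819375 / 144837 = -19.47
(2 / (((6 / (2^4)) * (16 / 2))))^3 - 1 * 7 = -181 / 27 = -6.70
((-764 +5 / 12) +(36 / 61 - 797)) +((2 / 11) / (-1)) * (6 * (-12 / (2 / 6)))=-12244841 / 8052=-1520.72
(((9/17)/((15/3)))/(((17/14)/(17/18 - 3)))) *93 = -24087/1445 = -16.67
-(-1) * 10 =10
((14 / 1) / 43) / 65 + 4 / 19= 11446 / 53105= 0.22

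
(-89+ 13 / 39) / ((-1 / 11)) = 2926 / 3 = 975.33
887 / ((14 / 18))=7983 / 7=1140.43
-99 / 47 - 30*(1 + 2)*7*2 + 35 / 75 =-889456 / 705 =-1261.64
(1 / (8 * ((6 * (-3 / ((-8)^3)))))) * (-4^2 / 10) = -5.69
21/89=0.24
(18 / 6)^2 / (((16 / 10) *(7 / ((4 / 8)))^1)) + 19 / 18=1469 / 1008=1.46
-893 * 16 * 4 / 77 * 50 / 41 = -905.16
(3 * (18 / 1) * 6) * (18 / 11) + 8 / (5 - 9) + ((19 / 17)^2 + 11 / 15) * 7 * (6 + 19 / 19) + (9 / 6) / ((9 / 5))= 59716507 / 95370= 626.16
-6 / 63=-2 / 21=-0.10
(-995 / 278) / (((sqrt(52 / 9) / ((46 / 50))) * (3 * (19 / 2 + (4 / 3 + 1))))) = -13731 * sqrt(13) / 1282970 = -0.04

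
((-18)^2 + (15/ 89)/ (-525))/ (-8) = -1009259/ 24920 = -40.50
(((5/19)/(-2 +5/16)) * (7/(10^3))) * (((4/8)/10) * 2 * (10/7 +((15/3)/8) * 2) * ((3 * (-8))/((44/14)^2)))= 49/68970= 0.00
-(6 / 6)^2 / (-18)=1 / 18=0.06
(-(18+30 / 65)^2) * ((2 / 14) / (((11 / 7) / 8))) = -460800 / 1859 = -247.88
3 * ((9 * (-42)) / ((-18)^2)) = -7 / 2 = -3.50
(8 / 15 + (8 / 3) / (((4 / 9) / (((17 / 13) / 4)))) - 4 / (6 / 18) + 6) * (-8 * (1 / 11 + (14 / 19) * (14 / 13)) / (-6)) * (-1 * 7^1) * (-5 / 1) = -144.67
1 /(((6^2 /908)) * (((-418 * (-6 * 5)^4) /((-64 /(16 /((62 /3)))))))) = 7037 /1142707500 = 0.00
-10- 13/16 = -173/16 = -10.81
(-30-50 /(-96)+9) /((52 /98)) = -38.60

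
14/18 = 7/9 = 0.78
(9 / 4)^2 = 81 / 16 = 5.06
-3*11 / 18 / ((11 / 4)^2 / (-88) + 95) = -704 / 36447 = -0.02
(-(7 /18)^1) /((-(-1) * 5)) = -7 /90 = -0.08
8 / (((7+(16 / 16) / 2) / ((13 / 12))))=52 / 45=1.16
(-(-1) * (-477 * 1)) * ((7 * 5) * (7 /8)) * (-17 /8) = 1986705 /64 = 31042.27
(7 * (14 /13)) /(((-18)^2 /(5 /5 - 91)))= -245 /117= -2.09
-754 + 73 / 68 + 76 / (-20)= -257287 / 340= -756.73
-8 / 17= -0.47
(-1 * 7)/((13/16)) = -112/13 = -8.62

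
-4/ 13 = -0.31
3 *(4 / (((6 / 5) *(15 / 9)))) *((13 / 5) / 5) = 78 / 25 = 3.12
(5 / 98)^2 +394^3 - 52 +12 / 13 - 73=7636305387441 / 124852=61162859.93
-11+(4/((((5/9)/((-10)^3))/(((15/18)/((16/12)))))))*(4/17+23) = -1777687/17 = -104569.82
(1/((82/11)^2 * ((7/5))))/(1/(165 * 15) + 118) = 0.00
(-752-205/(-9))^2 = 43072969/81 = 531765.05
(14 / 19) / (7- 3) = 7 / 38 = 0.18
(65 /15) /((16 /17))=221 /48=4.60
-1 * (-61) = 61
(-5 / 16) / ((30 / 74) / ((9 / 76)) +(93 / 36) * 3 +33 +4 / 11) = -6105 / 870076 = -0.01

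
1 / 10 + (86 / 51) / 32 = 623 / 4080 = 0.15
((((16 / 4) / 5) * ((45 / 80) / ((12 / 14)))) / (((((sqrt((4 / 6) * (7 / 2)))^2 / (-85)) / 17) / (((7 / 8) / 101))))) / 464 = -18207 / 2999296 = -0.01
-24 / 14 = -12 / 7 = -1.71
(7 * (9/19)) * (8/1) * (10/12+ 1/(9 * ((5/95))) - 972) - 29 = -488955/19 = -25734.47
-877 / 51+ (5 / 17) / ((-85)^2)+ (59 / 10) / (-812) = -2058903089 / 119680680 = -17.20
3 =3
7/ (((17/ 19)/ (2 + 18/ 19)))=392/ 17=23.06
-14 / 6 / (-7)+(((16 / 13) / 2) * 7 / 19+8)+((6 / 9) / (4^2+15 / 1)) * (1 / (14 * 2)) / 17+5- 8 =5.56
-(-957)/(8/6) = 717.75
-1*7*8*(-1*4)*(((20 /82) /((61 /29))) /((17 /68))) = 259840 /2501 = 103.89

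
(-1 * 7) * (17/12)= -119/12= -9.92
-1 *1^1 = -1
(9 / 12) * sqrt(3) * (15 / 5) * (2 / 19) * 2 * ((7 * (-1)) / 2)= -2.87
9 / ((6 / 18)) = 27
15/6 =5/2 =2.50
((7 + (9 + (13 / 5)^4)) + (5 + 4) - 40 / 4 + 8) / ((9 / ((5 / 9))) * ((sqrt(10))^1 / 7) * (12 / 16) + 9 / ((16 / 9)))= -11220608 / 145125 + 6411776 * sqrt(10) / 241875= 6.51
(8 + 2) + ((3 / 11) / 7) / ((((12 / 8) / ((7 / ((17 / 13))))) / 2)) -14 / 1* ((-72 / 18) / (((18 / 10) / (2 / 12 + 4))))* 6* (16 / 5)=4206098 / 1683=2499.17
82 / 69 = 1.19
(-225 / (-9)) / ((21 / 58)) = 1450 / 21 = 69.05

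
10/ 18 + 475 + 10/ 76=162685/ 342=475.69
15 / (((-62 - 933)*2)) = -3 / 398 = -0.01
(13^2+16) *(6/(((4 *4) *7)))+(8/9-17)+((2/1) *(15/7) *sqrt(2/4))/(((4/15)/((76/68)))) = 6.50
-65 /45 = -13 /9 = -1.44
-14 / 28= -1 / 2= -0.50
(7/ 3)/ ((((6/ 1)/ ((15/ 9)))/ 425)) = 275.46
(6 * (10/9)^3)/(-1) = -8.23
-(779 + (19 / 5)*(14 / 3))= -11951 / 15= -796.73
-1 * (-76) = 76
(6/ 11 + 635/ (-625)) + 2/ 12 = -2507/ 8250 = -0.30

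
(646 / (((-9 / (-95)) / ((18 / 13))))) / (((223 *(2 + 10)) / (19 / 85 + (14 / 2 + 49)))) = 575073 / 2899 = 198.37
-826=-826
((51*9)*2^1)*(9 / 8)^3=334611 / 256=1307.07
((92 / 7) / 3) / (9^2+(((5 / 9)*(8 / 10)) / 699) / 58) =5594796 / 103442927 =0.05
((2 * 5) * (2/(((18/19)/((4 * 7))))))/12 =1330/27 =49.26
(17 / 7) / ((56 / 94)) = 799 / 196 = 4.08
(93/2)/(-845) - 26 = -44033/1690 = -26.06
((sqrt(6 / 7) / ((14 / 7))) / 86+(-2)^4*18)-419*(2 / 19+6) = -43132 / 19+sqrt(42) / 1204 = -2270.10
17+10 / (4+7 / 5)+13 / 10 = 5441 / 270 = 20.15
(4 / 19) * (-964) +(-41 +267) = 438 / 19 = 23.05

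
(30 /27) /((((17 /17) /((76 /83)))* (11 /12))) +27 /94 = 359713 /257466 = 1.40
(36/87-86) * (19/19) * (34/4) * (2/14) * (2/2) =-21097/203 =-103.93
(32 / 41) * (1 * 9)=288 / 41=7.02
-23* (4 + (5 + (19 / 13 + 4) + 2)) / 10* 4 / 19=-9844 / 1235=-7.97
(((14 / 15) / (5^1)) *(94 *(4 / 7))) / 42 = 0.24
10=10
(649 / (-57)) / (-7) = 649 / 399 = 1.63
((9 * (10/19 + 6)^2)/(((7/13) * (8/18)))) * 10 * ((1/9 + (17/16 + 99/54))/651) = 2617485/35378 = 73.99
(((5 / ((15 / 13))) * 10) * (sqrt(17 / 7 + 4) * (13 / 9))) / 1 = 1690 * sqrt(35) / 63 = 158.70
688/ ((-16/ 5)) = -215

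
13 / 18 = 0.72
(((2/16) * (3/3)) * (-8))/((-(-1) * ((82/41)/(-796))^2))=-158404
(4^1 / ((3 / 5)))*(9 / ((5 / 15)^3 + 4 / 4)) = 405 / 7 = 57.86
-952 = -952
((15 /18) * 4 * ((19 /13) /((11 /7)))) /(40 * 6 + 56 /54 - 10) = 5985 /446017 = 0.01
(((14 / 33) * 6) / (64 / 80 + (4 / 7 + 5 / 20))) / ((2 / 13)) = 25480 / 2497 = 10.20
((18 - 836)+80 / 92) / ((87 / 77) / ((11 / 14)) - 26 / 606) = -689044422 / 1176427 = -585.71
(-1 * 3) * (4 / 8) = -3 / 2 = -1.50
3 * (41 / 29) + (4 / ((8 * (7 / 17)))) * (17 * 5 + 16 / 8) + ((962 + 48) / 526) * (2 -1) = 11938249 / 106778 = 111.80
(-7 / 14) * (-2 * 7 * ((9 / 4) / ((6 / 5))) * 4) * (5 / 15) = 35 / 2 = 17.50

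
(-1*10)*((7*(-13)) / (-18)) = -455 / 9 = -50.56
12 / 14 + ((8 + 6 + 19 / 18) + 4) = 2509 / 126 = 19.91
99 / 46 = 2.15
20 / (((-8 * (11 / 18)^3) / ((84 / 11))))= -1224720 / 14641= -83.65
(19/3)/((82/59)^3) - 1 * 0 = 3902201/1654104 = 2.36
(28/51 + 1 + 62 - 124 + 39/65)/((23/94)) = -244.61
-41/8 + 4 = -1.12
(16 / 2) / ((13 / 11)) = 6.77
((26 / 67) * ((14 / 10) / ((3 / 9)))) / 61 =546 / 20435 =0.03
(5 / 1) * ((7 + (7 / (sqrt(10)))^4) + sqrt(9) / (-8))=6127 / 40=153.18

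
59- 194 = -135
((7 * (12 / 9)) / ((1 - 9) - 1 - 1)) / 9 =-14 / 135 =-0.10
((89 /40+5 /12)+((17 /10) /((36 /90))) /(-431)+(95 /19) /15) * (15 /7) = 6.35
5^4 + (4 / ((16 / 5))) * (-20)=600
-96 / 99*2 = -64 / 33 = -1.94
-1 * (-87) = 87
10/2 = 5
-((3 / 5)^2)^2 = -81 / 625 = -0.13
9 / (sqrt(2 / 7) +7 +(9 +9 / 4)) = 18396 / 37271 - 144 * sqrt(14) / 37271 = 0.48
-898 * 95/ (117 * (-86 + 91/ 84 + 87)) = -349.99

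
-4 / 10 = -2 / 5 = -0.40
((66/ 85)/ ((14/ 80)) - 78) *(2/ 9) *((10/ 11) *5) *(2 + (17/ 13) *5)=-10796600/ 17017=-634.46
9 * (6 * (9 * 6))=2916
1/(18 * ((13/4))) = 0.02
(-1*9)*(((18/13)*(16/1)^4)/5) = -10616832/65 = -163335.88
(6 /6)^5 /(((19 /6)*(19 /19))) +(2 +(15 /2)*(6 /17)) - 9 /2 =299 /646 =0.46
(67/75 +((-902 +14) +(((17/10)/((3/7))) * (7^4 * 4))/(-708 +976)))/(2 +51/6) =-70.95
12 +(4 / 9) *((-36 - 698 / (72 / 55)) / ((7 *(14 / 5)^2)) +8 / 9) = 865213 / 111132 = 7.79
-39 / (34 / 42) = -48.18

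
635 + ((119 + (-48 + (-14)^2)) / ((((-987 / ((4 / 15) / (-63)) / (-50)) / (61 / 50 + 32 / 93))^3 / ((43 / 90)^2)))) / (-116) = 23652502942170891271493200961 / 37248036129401815701309375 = 635.00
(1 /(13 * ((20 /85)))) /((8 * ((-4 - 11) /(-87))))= 493 /2080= 0.24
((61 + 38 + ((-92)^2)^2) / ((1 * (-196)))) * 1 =-71639395 / 196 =-365507.12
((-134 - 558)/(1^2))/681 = -692/681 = -1.02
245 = 245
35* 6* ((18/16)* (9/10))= 1701/8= 212.62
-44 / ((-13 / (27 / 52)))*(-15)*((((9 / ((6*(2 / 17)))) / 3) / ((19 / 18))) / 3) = -227205 / 6422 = -35.38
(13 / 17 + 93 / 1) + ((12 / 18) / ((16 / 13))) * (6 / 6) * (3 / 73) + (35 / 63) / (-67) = 93.78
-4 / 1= -4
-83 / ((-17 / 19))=1577 / 17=92.76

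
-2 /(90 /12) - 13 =-199 /15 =-13.27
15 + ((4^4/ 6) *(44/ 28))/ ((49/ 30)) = 19225/ 343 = 56.05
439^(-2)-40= -7708839 / 192721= -40.00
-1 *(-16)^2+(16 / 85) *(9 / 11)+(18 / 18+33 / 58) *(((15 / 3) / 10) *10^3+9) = 542.76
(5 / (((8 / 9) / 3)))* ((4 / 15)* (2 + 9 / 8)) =225 / 16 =14.06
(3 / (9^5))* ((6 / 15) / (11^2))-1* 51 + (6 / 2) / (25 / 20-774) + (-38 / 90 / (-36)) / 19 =-682670215289 / 13384833660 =-51.00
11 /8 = 1.38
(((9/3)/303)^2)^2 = 1/104060401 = 0.00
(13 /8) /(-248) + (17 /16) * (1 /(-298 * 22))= -10917 /1625888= -0.01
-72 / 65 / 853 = -72 / 55445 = -0.00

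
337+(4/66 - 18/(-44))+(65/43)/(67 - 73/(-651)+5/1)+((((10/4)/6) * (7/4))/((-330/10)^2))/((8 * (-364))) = 2962865924976053/8779104981504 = 337.49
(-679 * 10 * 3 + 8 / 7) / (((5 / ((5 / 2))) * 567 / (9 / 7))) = -71291 / 3087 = -23.09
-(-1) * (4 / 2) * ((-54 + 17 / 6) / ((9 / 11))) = -3377 / 27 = -125.07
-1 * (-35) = 35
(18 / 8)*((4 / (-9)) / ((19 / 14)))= -14 / 19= -0.74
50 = 50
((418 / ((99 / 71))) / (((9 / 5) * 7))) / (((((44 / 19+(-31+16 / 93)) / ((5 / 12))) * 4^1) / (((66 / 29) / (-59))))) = 218504275 / 65168629596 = 0.00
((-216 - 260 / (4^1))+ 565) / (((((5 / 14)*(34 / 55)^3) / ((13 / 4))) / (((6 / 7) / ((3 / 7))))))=214989775 / 9826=21879.68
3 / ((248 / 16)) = 6 / 31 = 0.19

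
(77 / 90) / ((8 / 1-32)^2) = 77 / 51840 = 0.00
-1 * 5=-5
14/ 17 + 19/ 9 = 449/ 153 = 2.93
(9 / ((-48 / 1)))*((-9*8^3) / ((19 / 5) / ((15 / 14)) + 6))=16200 / 179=90.50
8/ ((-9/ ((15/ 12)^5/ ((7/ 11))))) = -34375/ 8064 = -4.26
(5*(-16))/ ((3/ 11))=-293.33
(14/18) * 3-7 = -14/3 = -4.67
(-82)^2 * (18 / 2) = 60516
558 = 558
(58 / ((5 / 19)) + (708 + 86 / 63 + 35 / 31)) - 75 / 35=1295608 / 1395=928.75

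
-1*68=-68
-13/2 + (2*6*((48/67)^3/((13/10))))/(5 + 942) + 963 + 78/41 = 290992051428857/303620850026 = 958.41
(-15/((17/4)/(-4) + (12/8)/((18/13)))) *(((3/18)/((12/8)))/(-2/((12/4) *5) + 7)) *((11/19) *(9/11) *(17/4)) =-45900/1957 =-23.45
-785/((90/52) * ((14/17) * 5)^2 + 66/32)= -47187920/1887981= -24.99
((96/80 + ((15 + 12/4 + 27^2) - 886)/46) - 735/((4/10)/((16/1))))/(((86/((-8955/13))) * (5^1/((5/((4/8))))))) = 12111492429/25714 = 471007.72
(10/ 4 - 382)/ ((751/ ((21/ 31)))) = -15939/ 46562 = -0.34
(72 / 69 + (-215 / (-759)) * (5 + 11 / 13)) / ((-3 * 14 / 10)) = -133180 / 207207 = -0.64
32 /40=4 /5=0.80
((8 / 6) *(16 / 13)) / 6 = 32 / 117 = 0.27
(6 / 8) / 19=3 / 76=0.04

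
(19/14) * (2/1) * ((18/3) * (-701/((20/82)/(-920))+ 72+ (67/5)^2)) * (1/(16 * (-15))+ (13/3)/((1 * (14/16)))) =10441969200783/49000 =213101412.26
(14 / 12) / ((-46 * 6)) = -7 / 1656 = -0.00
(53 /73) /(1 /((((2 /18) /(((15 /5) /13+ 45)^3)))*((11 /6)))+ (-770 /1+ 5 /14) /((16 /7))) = 40987232 /25625747149943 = 0.00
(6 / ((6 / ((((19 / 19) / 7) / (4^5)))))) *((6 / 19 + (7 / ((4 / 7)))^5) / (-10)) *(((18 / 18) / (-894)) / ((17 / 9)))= 21612225 / 9483321344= 0.00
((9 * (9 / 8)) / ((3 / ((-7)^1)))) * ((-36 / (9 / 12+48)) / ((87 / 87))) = 17.45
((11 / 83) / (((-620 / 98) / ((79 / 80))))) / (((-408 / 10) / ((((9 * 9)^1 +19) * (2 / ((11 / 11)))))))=212905 / 2099568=0.10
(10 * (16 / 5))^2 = 1024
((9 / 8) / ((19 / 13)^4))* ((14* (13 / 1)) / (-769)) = -23391459 / 400867396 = -0.06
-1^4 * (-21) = 21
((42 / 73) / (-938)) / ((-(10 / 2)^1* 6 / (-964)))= -482 / 24455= -0.02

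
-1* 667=-667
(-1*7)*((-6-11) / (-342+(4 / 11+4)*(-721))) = -1309 / 38370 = -0.03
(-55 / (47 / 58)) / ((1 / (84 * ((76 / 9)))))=-6788320 / 141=-48144.11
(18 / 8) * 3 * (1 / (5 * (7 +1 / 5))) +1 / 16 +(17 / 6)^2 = 149 / 18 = 8.28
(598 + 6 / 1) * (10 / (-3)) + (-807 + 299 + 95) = -7279 / 3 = -2426.33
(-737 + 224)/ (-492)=171/ 164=1.04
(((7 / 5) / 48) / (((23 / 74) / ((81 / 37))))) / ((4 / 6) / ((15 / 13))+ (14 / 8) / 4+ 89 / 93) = 105462 / 1012483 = 0.10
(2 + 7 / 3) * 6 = 26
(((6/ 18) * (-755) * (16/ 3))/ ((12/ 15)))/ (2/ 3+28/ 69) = -173650/ 111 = -1564.41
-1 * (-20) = 20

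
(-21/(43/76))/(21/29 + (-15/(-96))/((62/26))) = -45913728/976831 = -47.00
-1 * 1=-1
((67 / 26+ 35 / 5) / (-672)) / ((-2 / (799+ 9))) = 5.76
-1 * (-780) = 780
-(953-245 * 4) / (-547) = -27 / 547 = -0.05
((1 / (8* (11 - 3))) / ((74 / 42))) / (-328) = -21 / 776704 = -0.00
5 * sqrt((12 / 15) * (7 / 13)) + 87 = 2 * sqrt(455) / 13 + 87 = 90.28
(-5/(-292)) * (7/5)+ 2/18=355/2628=0.14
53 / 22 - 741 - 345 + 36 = -23047 / 22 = -1047.59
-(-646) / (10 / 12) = 3876 / 5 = 775.20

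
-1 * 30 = -30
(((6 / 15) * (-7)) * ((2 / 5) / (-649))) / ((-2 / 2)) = -28 / 16225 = -0.00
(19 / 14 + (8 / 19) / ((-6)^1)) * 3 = 1027 / 266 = 3.86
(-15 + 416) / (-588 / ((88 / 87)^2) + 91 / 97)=-75304592 / 107750195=-0.70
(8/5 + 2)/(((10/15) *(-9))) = -3/5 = -0.60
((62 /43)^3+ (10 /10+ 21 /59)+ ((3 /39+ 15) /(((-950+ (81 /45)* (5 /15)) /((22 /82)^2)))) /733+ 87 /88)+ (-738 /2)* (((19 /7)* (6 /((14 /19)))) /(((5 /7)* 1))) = -12537931794918665300765129 /1098607012892425156120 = -11412.57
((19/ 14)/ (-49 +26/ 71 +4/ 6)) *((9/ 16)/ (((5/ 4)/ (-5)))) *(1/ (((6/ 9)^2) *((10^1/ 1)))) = 327807/ 22886080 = 0.01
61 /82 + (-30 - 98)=-10435 /82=-127.26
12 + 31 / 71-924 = -64721 / 71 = -911.56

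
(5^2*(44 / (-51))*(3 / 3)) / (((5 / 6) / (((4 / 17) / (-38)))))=880 / 5491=0.16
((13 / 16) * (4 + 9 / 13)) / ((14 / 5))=305 / 224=1.36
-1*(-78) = 78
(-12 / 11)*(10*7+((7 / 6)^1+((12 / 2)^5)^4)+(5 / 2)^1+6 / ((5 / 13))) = -219369506403783916 / 55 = -3988536480068798.47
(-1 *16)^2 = 256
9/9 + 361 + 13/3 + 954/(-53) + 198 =1639/3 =546.33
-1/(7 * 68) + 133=63307/476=133.00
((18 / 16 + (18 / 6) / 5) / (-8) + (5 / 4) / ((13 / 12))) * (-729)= -2845287 / 4160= -683.96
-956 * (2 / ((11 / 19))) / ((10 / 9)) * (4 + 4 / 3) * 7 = -6103104 / 55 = -110965.53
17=17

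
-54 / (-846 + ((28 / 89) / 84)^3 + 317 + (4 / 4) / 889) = 913754028978 / 8951386174751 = 0.10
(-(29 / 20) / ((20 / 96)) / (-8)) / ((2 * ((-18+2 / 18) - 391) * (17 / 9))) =-7047 / 12512000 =-0.00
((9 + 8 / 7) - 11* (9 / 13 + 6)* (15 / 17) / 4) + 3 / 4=-8270 / 1547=-5.35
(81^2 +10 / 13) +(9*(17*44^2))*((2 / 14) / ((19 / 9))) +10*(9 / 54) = 138013550 / 5187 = 26607.59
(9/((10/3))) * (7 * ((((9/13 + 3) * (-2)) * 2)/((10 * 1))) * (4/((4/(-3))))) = 27216/325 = 83.74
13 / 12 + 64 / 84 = 155 / 84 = 1.85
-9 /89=-0.10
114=114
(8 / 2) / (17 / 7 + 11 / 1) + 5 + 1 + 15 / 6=827 / 94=8.80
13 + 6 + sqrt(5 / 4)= sqrt(5) / 2 + 19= 20.12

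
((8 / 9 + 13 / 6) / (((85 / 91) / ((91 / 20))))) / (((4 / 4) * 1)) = 91091 / 6120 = 14.88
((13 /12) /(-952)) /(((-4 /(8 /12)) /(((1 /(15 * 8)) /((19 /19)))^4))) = 13 /14213283840000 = 0.00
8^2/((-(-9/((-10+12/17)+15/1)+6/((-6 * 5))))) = 15520/431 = 36.01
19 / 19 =1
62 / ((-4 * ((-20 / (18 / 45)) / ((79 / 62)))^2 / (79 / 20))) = -493039 / 12400000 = -0.04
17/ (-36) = -17/ 36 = -0.47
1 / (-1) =-1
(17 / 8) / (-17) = -1 / 8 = -0.12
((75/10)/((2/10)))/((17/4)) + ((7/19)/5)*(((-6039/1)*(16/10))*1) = -5677878/8075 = -703.14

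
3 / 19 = 0.16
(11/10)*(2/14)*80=88/7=12.57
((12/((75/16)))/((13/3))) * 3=576/325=1.77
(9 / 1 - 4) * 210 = 1050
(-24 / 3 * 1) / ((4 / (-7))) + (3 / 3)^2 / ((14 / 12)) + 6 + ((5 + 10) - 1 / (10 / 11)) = 2433 / 70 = 34.76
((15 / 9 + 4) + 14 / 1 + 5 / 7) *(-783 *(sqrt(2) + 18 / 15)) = -41718.37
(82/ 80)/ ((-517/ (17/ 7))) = -697/ 144760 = -0.00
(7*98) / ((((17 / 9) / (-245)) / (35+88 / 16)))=-61261515 / 17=-3603618.53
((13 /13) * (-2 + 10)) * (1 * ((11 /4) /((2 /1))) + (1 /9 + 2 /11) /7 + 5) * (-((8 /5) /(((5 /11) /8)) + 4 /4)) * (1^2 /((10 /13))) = -1946.00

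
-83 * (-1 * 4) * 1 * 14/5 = 4648/5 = 929.60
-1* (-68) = 68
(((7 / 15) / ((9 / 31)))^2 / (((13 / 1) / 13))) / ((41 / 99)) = 517979 / 83025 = 6.24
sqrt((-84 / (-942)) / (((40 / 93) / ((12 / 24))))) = sqrt(1022070) / 3140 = 0.32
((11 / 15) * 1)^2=121 / 225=0.54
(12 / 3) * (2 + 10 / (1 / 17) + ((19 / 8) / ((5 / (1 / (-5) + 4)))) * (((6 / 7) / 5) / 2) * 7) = 173083 / 250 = 692.33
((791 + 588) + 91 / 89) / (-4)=-61411 / 178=-345.01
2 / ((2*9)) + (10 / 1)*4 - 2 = 343 / 9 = 38.11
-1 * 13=-13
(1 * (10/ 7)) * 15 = 21.43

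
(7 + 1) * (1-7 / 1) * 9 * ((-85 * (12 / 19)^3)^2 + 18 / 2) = -9502767646128 / 47045881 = -201989.37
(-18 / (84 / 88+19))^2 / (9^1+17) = 78408 / 2505373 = 0.03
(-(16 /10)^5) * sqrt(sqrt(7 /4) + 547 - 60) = -16384 * sqrt(2 * sqrt(7) + 1948) /3125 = -231.71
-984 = -984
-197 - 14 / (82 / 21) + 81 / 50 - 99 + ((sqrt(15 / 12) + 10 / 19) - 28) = -12675851 / 38950 + sqrt(5) / 2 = -324.32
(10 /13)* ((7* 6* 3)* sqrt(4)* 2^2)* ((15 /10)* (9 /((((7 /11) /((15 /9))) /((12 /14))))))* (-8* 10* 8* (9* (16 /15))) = -13138329600 /91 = -144377248.35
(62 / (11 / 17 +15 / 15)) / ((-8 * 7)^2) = 527 / 43904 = 0.01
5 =5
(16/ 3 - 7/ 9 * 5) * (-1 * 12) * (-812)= 14074.67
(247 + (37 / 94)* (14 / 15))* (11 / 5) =544.21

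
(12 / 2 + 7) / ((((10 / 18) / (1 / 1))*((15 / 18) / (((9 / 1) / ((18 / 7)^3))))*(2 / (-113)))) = -839.78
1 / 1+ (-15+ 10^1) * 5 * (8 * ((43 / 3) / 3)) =-8591 / 9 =-954.56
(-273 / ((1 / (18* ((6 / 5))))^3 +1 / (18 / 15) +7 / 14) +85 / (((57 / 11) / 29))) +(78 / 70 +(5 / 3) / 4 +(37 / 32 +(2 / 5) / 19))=279499747211 / 1021282528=273.68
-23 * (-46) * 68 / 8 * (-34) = -305762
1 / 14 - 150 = -149.93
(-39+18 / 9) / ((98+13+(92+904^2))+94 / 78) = -0.00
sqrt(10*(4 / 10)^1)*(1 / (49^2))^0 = 2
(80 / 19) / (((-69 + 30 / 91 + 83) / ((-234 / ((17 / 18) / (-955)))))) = 3660438600 / 52649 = 69525.32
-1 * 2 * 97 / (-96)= 97 / 48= 2.02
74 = 74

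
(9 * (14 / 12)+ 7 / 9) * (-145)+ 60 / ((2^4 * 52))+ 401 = -2310433 / 1872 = -1234.21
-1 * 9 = -9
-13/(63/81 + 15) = -117/142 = -0.82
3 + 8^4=4099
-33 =-33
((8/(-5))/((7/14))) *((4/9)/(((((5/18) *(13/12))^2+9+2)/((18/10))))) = -2985984/12936025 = -0.23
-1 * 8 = -8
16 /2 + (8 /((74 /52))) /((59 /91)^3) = 28.63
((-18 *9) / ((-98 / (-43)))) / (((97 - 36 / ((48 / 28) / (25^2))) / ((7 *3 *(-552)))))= -1441962 / 22799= -63.25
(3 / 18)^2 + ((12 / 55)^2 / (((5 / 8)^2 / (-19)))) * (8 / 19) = -2578583 / 2722500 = -0.95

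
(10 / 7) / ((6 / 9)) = 15 / 7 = 2.14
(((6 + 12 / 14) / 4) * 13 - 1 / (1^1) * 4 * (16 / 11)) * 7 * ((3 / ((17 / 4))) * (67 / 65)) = 1019472 / 12155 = 83.87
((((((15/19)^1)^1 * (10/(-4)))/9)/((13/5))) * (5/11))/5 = -125/16302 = -0.01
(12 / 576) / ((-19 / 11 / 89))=-979 / 912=-1.07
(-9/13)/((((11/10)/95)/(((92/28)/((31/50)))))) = -9832500/31031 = -316.86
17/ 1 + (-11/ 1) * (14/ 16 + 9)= -733/ 8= -91.62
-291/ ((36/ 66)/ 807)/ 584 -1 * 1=-862237/ 1168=-738.22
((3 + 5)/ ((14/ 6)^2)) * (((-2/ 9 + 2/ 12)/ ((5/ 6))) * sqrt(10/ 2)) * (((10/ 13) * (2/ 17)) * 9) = -0.18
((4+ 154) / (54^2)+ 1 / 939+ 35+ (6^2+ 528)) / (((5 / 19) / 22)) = 57136683131 / 1140885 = 50081.02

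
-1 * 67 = -67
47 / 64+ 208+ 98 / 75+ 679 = 889.04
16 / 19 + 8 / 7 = 264 / 133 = 1.98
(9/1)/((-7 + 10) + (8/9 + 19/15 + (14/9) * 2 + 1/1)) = 135/139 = 0.97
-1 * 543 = -543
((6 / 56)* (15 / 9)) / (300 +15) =1 / 1764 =0.00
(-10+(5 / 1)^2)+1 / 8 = 121 / 8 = 15.12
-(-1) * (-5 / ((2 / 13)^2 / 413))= -348985 / 4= -87246.25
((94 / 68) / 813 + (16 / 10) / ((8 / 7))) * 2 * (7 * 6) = 2712206 / 23035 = 117.74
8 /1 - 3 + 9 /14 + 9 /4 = 221 /28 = 7.89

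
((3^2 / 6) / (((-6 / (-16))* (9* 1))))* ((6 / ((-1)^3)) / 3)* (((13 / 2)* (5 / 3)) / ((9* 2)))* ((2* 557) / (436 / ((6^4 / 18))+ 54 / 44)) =-1593020 / 19467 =-81.83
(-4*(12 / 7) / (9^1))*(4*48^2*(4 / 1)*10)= -1966080 / 7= -280868.57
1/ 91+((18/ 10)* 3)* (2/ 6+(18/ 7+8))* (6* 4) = 643037/ 455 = 1413.27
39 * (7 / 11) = 24.82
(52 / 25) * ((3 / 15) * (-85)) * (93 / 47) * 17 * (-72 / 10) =50313744 / 5875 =8564.04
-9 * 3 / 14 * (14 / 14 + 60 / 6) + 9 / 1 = -171 / 14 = -12.21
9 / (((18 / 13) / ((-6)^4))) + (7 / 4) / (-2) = 67385 / 8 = 8423.12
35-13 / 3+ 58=266 / 3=88.67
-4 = -4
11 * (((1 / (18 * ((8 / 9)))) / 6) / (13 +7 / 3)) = 11 / 1472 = 0.01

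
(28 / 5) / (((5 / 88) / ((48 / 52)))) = 29568 / 325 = 90.98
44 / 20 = 11 / 5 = 2.20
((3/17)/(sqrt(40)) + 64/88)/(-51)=-8/561 - sqrt(10)/5780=-0.01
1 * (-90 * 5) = -450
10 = 10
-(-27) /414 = 3 /46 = 0.07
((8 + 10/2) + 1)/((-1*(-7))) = 2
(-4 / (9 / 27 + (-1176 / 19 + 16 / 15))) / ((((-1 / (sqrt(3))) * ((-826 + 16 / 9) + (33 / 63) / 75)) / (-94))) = -2679000 * sqrt(3) / 355257373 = -0.01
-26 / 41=-0.63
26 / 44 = 13 / 22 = 0.59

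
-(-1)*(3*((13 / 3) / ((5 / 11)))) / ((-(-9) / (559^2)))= 44684783 / 45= 992995.18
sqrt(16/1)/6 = 2/3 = 0.67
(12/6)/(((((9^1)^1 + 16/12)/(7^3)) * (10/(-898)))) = -924042/155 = -5961.56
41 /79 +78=6203 /79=78.52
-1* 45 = -45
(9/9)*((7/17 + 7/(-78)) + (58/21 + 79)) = 761903/9282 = 82.08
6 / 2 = 3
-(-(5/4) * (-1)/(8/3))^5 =-759375/33554432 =-0.02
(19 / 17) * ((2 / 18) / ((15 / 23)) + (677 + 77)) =113791 / 135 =842.90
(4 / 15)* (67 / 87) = 0.21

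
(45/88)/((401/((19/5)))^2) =3249/70752440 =0.00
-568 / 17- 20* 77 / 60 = -3013 / 51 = -59.08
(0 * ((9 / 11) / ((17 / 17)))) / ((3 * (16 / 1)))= 0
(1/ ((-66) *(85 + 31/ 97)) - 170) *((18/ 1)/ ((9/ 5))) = -464284085/ 273108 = -1700.00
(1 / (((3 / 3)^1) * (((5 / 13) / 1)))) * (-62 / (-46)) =3.50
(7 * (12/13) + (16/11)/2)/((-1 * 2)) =-514/143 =-3.59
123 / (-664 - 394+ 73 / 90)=-11070 / 95147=-0.12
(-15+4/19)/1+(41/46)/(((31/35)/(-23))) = -44687/1178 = -37.93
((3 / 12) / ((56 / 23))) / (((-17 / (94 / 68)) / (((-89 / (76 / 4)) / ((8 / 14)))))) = 0.07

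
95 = 95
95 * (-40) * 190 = -722000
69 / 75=23 / 25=0.92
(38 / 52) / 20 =19 / 520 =0.04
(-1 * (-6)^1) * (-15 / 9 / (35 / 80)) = -160 / 7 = -22.86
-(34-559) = 525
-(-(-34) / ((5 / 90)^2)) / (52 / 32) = -88128 / 13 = -6779.08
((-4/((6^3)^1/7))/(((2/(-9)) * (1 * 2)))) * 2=0.58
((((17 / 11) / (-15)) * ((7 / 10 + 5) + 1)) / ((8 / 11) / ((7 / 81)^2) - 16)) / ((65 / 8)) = -55811 / 53459250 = -0.00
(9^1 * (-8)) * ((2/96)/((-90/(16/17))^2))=-32/195075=-0.00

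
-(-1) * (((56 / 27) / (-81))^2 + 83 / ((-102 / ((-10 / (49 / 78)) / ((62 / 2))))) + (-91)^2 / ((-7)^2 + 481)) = 1050186633592987 / 65460622498110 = 16.04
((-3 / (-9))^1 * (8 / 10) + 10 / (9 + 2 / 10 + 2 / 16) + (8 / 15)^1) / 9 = 388 / 1865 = 0.21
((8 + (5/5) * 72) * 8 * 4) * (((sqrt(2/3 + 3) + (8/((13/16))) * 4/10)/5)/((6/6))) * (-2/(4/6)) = -393216/65 - 512 * sqrt(33) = -8990.69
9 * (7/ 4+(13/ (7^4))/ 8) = 302643/ 19208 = 15.76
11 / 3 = 3.67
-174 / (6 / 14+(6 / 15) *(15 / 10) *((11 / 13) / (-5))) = -65975 / 124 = -532.06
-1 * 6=-6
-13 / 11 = -1.18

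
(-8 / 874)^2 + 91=17378195 / 190969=91.00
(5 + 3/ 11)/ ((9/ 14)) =812/ 99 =8.20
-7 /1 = -7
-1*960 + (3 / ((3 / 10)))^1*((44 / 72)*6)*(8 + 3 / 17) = -33670 / 51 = -660.20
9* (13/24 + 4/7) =561/56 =10.02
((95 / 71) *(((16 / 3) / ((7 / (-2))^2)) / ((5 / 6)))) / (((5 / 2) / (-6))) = -29184 / 17395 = -1.68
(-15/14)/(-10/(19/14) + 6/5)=1425/8204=0.17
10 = 10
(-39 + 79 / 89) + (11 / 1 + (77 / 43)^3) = -151218954 / 7076123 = -21.37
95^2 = 9025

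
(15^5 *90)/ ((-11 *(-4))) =34171875/ 22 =1553267.05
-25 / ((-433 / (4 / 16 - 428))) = -42775 / 1732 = -24.70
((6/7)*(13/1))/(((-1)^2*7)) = 78/49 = 1.59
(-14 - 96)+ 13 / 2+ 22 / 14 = -1427 / 14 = -101.93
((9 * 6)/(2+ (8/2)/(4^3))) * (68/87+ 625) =5226528/319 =16384.10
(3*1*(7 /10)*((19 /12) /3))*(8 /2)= 133 /30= 4.43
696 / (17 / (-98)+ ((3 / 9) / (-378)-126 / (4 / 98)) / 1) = -2762424 / 12252995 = -0.23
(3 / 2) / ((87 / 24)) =12 / 29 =0.41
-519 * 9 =-4671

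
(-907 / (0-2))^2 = 822649 / 4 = 205662.25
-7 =-7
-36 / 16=-9 / 4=-2.25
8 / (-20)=-2 / 5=-0.40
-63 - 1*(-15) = -48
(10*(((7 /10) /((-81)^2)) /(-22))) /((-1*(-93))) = -7 /13423806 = -0.00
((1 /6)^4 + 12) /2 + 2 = 20737 /2592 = 8.00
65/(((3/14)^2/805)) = 10255700/9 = 1139522.22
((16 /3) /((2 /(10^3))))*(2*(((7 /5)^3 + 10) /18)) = 3776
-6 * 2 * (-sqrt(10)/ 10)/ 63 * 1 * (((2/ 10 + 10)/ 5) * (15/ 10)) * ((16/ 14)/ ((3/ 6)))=816 * sqrt(10)/ 6125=0.42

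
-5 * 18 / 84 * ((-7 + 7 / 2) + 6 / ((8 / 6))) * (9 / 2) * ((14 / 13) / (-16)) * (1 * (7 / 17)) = 945 / 7072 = 0.13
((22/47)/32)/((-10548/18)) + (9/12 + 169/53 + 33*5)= 3945666337/23355616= 168.94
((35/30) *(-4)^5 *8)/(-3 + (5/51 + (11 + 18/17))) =-487424/467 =-1043.73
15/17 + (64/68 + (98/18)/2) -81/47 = 2.82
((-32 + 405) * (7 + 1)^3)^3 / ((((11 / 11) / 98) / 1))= 682593980407349248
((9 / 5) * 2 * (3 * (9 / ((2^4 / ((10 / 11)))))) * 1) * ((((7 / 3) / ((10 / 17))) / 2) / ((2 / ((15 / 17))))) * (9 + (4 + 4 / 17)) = 382725 / 5984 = 63.96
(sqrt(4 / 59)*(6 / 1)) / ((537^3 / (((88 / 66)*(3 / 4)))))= 4*sqrt(59) / 3045465009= 0.00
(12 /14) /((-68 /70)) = -15 /17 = -0.88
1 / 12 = 0.08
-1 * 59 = -59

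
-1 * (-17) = 17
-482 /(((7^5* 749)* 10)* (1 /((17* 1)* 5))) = -4097 /12588443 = -0.00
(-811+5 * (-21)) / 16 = -229 / 4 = -57.25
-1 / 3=-0.33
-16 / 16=-1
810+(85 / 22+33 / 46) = 206089 / 253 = 814.58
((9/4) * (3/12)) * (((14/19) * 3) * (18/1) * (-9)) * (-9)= 1812.91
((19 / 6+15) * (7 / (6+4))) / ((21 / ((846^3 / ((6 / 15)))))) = 916653267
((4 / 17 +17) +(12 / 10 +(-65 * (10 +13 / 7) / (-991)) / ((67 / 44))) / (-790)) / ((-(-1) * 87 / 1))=268922195446 / 1357631078475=0.20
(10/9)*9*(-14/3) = -140/3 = -46.67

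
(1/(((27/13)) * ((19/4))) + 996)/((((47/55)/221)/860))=5341636300000/24111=221543540.29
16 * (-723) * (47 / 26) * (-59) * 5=80195160 / 13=6168858.46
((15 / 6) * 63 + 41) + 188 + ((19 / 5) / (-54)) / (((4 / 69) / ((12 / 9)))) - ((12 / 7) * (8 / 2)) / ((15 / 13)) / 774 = 15639347 / 40635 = 384.87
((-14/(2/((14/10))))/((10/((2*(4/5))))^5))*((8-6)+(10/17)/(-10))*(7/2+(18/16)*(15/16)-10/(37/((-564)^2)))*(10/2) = 5266779973224/6142578125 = 857.42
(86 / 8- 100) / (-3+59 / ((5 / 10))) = -0.78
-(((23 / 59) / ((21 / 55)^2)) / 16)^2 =-4840680625 / 173309020416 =-0.03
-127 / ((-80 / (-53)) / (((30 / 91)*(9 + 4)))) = -20193 / 56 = -360.59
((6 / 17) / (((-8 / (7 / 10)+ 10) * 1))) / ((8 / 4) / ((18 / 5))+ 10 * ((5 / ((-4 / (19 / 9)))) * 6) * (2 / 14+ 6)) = 1323 / 5205400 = 0.00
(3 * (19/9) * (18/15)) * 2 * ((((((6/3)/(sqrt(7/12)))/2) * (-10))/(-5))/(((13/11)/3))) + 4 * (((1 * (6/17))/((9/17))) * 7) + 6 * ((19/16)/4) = 1963/96 + 10032 * sqrt(21)/455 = 121.49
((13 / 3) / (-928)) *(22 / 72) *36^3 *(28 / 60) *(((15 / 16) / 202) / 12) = -9009 / 749824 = -0.01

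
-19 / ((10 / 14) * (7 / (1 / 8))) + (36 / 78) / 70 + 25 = 17859 / 728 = 24.53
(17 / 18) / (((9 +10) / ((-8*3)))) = -68 / 57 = -1.19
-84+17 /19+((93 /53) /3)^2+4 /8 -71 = -16359615 /106742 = -153.26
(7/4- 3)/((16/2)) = -5/32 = -0.16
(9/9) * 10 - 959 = -949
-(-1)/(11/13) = 13/11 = 1.18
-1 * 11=-11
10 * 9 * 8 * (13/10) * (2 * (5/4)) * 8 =18720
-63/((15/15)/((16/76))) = -252/19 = -13.26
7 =7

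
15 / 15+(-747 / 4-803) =-3955 / 4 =-988.75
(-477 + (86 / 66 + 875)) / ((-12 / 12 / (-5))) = 65885 / 33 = 1996.52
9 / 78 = 3 / 26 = 0.12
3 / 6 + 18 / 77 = 113 / 154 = 0.73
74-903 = -829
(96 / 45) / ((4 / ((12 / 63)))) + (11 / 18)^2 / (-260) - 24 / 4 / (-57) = 2301443 / 11203920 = 0.21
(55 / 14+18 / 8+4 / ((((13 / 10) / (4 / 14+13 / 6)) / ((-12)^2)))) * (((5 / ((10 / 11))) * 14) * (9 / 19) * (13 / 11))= 3579921 / 76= 47104.22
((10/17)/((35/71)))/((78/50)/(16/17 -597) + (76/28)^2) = 125902525/777051623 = 0.16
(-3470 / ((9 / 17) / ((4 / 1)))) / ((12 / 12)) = -235960 / 9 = -26217.78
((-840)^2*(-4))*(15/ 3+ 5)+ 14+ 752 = -28223234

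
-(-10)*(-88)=-880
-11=-11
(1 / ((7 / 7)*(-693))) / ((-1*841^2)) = 1 / 490145733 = 0.00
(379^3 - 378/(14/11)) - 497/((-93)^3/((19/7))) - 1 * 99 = 43788827490200/804357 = 54439543.00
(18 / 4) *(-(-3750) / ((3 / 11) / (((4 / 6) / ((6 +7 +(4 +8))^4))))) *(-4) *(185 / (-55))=888 / 625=1.42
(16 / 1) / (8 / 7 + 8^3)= 14 / 449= 0.03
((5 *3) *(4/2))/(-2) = -15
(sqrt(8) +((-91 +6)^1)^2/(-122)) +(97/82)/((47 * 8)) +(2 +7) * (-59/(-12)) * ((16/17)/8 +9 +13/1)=2 * sqrt(2) +29398582165/31972784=922.32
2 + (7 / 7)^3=3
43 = 43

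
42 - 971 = -929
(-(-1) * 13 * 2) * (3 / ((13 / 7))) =42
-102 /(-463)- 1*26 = -11936 /463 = -25.78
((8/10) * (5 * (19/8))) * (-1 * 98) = -931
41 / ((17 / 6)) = 246 / 17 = 14.47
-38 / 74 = -19 / 37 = -0.51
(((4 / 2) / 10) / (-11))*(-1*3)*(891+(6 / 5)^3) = 334773 / 6875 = 48.69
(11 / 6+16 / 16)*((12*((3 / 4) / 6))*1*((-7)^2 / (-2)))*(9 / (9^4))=-833 / 5832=-0.14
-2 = -2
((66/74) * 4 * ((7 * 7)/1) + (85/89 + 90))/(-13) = -875167/42809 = -20.44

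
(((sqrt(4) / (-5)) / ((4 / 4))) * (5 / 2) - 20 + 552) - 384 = 147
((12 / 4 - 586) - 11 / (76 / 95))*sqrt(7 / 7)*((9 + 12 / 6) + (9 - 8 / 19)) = -221991 / 19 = -11683.74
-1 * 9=-9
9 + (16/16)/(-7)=62/7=8.86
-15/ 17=-0.88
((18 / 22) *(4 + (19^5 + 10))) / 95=22285017 / 1045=21325.38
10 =10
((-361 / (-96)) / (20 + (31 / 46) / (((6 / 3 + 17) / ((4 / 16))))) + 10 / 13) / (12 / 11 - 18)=-114894571 / 2029698216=-0.06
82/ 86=41/ 43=0.95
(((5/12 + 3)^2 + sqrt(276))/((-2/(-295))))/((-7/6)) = -1770 * sqrt(69)/7 - 495895/336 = -3576.27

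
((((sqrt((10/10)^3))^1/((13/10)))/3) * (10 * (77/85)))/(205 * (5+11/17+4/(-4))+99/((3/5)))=0.00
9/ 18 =1/ 2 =0.50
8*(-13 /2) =-52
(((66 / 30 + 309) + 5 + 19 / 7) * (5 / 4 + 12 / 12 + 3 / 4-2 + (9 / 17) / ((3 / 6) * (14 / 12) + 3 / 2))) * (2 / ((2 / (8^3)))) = 3046065152 / 14875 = 204777.49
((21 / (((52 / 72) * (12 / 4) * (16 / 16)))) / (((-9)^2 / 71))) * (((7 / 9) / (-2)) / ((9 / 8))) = -27832 / 9477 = -2.94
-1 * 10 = -10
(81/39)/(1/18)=486/13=37.38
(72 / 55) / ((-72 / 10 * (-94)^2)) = -1 / 48598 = -0.00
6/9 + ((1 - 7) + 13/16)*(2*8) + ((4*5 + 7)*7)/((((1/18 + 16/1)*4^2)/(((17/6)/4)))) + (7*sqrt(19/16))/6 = -267035/3264 + 7*sqrt(19)/24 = -80.54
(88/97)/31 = 88/3007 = 0.03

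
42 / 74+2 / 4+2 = 227 / 74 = 3.07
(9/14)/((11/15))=135/154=0.88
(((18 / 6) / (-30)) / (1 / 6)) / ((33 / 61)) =-1.11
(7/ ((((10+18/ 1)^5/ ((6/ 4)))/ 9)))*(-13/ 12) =-117/ 19668992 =-0.00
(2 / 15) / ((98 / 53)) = 53 / 735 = 0.07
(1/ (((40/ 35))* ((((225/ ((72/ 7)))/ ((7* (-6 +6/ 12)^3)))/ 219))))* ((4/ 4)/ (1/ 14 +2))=-14282961/ 2900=-4925.16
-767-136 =-903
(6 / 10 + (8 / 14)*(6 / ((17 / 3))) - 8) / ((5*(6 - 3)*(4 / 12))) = -4043 / 2975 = -1.36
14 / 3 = 4.67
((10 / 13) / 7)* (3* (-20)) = -600 / 91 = -6.59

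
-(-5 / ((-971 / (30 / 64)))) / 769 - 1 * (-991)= 991.00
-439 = -439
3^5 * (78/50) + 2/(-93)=881311/2325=379.06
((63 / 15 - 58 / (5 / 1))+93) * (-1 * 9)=-3852 / 5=-770.40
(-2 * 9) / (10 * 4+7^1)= -18 / 47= -0.38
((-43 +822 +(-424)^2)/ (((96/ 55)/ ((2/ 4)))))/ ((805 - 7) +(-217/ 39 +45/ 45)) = 129096825/ 1980416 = 65.19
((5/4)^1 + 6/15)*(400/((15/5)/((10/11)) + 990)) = 200/301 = 0.66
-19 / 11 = -1.73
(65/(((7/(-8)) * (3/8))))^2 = 17305600/441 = 39241.72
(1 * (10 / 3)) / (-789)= -10 / 2367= -0.00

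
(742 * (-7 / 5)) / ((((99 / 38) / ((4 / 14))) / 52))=-2932384 / 495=-5924.01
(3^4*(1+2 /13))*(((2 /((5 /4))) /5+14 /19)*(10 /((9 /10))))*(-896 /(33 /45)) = -3643315200 /2717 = -1340933.09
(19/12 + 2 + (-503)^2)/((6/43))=130554493/72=1813256.85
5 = 5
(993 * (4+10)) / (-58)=-6951 / 29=-239.69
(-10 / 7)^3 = -1000 / 343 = -2.92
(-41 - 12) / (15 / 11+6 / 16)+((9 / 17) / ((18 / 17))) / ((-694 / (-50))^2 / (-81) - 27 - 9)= -18131200777 / 594530154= -30.50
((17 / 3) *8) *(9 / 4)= 102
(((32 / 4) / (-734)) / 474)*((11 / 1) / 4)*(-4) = 22 / 86979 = 0.00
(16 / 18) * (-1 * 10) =-80 / 9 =-8.89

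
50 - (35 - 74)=89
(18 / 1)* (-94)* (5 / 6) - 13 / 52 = -1410.25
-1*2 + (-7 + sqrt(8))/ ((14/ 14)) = -9 + 2*sqrt(2) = -6.17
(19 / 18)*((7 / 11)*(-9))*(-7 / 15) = 931 / 330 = 2.82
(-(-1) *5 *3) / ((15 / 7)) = 7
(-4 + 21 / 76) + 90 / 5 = 1085 / 76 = 14.28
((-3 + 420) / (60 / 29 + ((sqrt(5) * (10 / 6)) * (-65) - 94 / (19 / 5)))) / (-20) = -2582810847 / 317870554450 + 4937463063 * sqrt(5) / 127148221780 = 0.08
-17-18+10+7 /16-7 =-505 /16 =-31.56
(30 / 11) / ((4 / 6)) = 45 / 11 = 4.09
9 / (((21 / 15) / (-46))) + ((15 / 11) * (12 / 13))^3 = -6012284490 / 20469449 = -293.72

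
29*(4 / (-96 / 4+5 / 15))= -348 / 71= -4.90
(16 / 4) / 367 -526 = -525.99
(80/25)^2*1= 256/25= 10.24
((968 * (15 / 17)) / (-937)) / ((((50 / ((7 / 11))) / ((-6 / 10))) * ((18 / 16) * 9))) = 2464 / 3584025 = 0.00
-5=-5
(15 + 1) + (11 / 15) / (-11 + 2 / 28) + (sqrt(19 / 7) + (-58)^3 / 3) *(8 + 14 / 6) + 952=-671067.49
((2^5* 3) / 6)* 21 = 336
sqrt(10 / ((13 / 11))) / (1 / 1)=sqrt(1430) / 13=2.91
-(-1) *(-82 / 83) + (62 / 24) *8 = 4900 / 249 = 19.68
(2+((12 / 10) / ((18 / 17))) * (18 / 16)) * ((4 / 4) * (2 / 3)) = 131 / 60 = 2.18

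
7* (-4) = -28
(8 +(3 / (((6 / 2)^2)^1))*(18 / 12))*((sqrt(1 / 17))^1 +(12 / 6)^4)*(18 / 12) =3*sqrt(17) / 4 +204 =207.09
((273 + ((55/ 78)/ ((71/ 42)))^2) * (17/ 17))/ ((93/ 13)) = 232724842/ 6094569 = 38.19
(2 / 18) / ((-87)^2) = 0.00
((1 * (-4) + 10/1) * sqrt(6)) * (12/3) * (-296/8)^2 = 32856 * sqrt(6) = 80480.43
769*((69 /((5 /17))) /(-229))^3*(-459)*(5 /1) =569682740124207 /300224725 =1897521.07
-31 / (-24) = 31 / 24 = 1.29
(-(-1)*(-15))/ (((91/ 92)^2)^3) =-9095325020160/ 567869252041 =-16.02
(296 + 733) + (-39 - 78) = 912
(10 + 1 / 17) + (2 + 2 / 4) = 12.56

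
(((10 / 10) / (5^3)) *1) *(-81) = -81 / 125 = -0.65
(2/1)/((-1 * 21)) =-2/21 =-0.10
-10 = -10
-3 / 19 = -0.16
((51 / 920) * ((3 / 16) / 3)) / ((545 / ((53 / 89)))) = 2703 / 713993600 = 0.00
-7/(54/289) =-37.46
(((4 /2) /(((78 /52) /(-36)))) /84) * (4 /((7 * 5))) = -16 /245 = -0.07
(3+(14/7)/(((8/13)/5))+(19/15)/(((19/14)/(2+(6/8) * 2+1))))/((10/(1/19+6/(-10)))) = -6097/4750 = -1.28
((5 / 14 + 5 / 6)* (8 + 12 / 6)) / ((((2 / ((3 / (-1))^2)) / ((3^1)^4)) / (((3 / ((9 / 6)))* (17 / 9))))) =114750 / 7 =16392.86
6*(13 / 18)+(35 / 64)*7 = 1567 / 192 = 8.16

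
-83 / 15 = -5.53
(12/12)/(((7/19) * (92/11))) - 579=-372667/644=-578.68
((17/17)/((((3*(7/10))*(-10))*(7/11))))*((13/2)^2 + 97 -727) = 25861/588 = 43.98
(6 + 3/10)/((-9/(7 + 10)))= -11.90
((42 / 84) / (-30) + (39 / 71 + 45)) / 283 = 193969 / 1205580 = 0.16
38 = 38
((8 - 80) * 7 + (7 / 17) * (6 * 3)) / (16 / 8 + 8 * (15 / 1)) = -4221 / 1037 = -4.07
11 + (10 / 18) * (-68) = -241 / 9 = -26.78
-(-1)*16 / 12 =4 / 3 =1.33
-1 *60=-60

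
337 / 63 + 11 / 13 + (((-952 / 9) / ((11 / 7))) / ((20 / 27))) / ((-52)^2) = 28865843 / 4684680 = 6.16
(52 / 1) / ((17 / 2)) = 104 / 17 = 6.12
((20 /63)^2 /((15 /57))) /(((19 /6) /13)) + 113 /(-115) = 89701 /152145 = 0.59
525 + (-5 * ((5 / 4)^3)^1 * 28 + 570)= 13145 / 16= 821.56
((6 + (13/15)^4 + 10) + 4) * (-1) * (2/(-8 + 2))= 1041061/151875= 6.85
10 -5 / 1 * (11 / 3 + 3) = -70 / 3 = -23.33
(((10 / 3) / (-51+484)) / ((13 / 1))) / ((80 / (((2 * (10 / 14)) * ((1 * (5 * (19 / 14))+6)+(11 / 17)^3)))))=4490305 / 32522605752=0.00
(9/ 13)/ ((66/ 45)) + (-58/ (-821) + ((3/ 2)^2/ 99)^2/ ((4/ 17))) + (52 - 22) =2524585697/ 82651712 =30.54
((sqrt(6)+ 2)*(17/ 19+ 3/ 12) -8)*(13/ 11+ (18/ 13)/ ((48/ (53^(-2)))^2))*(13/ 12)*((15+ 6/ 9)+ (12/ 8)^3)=-16926847698862507/ 121585621082112+ 2262113286944759*sqrt(6)/ 81057080721408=-70.86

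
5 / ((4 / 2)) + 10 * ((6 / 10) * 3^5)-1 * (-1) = 2923 / 2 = 1461.50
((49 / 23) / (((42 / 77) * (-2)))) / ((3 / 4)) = -2.60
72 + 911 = 983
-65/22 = -2.95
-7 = -7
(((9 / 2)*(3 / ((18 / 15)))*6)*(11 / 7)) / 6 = 495 / 28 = 17.68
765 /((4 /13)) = 9945 /4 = 2486.25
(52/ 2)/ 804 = 13/ 402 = 0.03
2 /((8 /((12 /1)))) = 3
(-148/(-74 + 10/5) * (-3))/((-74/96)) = 8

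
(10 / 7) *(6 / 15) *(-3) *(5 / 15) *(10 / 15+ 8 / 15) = -0.69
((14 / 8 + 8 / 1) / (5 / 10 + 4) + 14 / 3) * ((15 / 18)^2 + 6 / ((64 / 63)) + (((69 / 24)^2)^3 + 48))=4231.97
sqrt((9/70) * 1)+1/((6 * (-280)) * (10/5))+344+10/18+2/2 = 3 * sqrt(70)/70+3483197/10080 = 345.91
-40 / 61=-0.66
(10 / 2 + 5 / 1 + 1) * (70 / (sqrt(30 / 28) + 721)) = 7772380 / 7277759 - 770 * sqrt(210) / 7277759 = 1.07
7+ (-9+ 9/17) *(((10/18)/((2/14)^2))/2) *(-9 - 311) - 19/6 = 3763591/102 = 36897.95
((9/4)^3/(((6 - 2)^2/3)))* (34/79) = 37179/40448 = 0.92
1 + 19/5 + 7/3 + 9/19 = 2168/285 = 7.61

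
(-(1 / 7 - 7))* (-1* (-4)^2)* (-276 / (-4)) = -52992 / 7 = -7570.29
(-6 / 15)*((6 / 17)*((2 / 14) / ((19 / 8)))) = -96 / 11305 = -0.01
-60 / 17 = -3.53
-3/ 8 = -0.38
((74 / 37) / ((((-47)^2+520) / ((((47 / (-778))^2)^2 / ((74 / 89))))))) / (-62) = -434291609 / 2293587627509493856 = -0.00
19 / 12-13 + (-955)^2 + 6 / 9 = 3648057 / 4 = 912014.25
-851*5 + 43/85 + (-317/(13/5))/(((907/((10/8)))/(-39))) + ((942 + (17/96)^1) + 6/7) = -171220077223/51807840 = -3304.91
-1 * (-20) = 20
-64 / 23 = -2.78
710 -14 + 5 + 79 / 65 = 45644 / 65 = 702.22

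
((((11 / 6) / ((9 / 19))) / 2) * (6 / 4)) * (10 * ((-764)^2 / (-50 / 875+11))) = 1548352.28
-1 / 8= -0.12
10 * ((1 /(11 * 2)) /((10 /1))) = 1 /22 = 0.05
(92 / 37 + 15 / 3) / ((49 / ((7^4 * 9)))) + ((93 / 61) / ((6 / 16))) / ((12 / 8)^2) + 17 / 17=67121210 / 20313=3304.35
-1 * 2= -2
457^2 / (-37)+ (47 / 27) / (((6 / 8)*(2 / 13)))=-16871555 / 2997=-5629.48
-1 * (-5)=5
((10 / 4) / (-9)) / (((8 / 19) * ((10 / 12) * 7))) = -19 / 168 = -0.11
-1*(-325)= 325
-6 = -6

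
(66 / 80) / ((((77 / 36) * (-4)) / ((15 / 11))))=-81 / 616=-0.13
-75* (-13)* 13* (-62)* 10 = -7858500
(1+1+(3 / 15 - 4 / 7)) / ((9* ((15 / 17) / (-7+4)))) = -323 / 525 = -0.62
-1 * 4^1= -4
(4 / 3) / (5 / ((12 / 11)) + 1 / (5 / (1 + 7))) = 80 / 371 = 0.22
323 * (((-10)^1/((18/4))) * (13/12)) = -20995/27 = -777.59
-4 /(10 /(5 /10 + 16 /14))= -23 /35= -0.66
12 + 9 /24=99 /8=12.38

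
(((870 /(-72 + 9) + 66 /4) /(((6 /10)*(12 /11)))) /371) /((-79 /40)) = -31075 /5539401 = -0.01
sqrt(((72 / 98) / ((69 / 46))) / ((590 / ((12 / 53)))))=12 *sqrt(15635) / 109445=0.01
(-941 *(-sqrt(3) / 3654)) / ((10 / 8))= 1882 *sqrt(3) / 9135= 0.36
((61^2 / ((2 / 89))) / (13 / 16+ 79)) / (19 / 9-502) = -23844168 / 5745223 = -4.15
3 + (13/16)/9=445/144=3.09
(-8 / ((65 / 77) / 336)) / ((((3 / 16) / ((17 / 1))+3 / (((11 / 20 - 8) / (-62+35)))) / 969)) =-2709428434944 / 9556885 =-283505.39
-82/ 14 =-41/ 7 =-5.86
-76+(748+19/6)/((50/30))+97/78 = 73309/195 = 375.94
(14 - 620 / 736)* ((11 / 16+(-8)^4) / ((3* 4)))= 52896429 / 11776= 4491.88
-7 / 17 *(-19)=133 / 17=7.82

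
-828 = -828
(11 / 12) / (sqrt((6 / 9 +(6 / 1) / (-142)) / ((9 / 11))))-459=-459 +sqrt(311619) / 532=-457.95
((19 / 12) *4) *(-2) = -12.67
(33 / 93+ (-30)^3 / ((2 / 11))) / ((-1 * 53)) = 4603489 / 1643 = 2801.88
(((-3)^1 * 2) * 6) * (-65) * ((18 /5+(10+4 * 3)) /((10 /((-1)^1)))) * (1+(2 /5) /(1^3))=-209664 /25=-8386.56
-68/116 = -17/29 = -0.59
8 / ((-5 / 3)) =-24 / 5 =-4.80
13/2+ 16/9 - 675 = -12001/18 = -666.72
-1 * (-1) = 1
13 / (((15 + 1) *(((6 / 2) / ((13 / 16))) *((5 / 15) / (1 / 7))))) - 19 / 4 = -8343 / 1792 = -4.66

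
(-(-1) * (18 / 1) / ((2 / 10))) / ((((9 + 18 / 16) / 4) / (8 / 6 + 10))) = 10880 / 27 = 402.96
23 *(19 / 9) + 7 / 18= 48.94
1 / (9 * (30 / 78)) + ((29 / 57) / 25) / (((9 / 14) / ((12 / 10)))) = 2329 / 7125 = 0.33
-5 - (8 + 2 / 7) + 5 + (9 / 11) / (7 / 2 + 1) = -8.10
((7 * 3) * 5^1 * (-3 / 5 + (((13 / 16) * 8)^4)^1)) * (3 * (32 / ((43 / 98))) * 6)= 10576580616 / 43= 245966991.07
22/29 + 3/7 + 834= 169543/203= 835.19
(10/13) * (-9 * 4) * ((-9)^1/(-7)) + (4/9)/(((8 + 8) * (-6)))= -699931/19656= -35.61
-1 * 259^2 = -67081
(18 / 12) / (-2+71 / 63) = -189 / 110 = -1.72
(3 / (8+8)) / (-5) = -3 / 80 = -0.04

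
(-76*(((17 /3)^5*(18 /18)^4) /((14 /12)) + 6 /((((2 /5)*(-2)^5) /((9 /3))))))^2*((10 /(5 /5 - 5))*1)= -14896438522825004645 /41150592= -361998158442.65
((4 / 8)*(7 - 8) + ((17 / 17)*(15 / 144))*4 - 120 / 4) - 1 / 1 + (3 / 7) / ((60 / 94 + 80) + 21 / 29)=-289502999 / 9315348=-31.08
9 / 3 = 3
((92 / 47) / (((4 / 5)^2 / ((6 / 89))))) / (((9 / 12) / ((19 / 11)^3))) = 7887850 / 5567573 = 1.42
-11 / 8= -1.38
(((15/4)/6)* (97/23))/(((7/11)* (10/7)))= 1067/368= 2.90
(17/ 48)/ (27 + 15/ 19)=323/ 25344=0.01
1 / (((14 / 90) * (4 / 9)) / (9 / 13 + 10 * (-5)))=-259605 / 364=-713.20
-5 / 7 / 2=-5 / 14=-0.36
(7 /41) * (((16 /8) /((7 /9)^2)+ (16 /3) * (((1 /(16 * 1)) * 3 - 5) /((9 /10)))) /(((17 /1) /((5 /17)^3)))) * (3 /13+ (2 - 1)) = -66712000 /8413654977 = -0.01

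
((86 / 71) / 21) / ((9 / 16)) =1376 / 13419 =0.10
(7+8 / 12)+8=47 / 3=15.67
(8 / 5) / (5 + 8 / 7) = 56 / 215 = 0.26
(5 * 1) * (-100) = -500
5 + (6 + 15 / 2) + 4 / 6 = 115 / 6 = 19.17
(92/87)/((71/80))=7360/6177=1.19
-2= -2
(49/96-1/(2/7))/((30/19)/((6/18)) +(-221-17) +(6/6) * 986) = -5453/1372992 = -0.00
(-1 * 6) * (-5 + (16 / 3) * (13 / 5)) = -266 / 5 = -53.20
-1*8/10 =-4/5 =-0.80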